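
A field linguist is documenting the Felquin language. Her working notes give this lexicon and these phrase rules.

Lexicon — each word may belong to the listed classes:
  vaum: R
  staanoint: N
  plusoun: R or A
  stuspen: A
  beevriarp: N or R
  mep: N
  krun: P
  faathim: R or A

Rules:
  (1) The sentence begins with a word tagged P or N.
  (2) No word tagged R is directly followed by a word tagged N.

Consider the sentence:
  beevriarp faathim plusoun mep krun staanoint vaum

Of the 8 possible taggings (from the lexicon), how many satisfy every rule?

Candidates per position — 1:beevriarp {N,R}; 2:faathim {R,A}; 3:plusoun {R,A}; 4:mep {N}; 5:krun {P}; 6:staanoint {N}; 7:vaum {R}.
There are 8 candidate sequences in total.
The sequences that satisfy every rule: N R A N P N R; N A A N P N R.
Count = 2.

2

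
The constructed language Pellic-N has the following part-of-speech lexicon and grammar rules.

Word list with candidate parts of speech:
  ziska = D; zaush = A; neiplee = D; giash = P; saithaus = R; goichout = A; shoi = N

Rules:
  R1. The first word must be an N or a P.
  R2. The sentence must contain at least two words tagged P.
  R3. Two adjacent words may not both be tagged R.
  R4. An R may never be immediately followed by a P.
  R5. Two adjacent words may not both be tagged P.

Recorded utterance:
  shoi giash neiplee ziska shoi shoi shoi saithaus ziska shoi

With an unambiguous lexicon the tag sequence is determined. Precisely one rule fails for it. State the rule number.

2

Fixed tagging: N P D D N N N R D N.
Checking each rule: R1 pass, R2 fail, R3 pass, R4 pass, R5 pass.
Only rule 2 fails.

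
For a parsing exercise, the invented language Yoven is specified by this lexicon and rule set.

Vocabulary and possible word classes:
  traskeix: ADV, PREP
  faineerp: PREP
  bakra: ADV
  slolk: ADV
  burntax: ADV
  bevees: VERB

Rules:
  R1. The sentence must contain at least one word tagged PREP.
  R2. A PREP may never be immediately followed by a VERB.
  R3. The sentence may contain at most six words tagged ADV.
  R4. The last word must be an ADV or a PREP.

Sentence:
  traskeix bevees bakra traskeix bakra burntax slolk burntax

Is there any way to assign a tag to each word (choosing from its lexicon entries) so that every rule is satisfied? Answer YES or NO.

YES

Candidates per position — 1:traskeix {ADV,PREP}; 2:bevees {VERB}; 3:bakra {ADV}; 4:traskeix {ADV,PREP}; 5:bakra {ADV}; 6:burntax {ADV}; 7:slolk {ADV}; 8:burntax {ADV}.
One satisfying assignment: ADV VERB ADV PREP ADV ADV ADV ADV.
Verifying each rule — rule 1 ✓; rule 2 ✓; rule 3 ✓; rule 4 ✓.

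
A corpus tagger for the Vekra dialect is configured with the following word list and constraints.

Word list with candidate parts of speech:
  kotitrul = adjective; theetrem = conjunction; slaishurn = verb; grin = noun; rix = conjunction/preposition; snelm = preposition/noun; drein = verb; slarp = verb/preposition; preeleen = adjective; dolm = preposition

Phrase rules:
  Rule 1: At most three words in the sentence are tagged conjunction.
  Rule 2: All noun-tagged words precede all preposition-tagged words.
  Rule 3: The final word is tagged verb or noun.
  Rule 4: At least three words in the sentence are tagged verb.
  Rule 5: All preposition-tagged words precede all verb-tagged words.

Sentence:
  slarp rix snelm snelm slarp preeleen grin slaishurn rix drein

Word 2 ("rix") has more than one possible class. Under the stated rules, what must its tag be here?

Candidates per position — 1:slarp {verb,preposition}; 2:rix {conjunction,preposition}; 3:snelm {preposition,noun}; 4:snelm {preposition,noun}; 5:slarp {verb,preposition}; 6:preeleen {adjective}; 7:grin {noun}; 8:slaishurn {verb}; 9:rix {conjunction,preposition}; 10:drein {verb}.
Position 1: tagging it preposition would leave rule 2 unsatisfiable, so it must be verb.
Position 2: tagging it preposition would leave rule 2 unsatisfiable, so it must be conjunction.
Position 3: tagging it preposition would leave rule 2 unsatisfiable, so it must be noun.
Position 4: tagging it preposition would leave rule 2 unsatisfiable, so it must be noun.
Position 5: tagging it preposition would leave rule 2 unsatisfiable, so it must be verb.
Position 9: tagging it preposition would leave rule 5 unsatisfiable, so it must be conjunction.
The unique satisfying tagging is: verb conjunction noun noun verb adjective noun verb conjunction verb.
Rule-by-rule: rule 1 holds; rule 2 holds; rule 3 holds; rule 4 holds; rule 5 holds.

conjunction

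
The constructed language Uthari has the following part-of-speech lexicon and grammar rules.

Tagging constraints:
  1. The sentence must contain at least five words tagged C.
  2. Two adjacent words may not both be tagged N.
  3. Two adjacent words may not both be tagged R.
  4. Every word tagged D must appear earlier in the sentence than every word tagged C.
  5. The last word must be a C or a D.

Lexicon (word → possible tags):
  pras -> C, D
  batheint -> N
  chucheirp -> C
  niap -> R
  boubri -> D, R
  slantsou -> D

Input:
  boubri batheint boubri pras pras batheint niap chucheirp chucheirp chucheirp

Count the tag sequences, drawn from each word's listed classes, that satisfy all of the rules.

Candidates per position — 1:boubri {D,R}; 2:batheint {N}; 3:boubri {D,R}; 4:pras {C,D}; 5:pras {C,D}; 6:batheint {N}; 7:niap {R}; 8:chucheirp {C}; 9:chucheirp {C}; 10:chucheirp {C}.
There are 16 candidate sequences in total.
The sequences that satisfy every rule: D N D C C N R C C C; D N R C C N R C C C; R N D C C N R C C C; R N R C C N R C C C.
Count = 4.

4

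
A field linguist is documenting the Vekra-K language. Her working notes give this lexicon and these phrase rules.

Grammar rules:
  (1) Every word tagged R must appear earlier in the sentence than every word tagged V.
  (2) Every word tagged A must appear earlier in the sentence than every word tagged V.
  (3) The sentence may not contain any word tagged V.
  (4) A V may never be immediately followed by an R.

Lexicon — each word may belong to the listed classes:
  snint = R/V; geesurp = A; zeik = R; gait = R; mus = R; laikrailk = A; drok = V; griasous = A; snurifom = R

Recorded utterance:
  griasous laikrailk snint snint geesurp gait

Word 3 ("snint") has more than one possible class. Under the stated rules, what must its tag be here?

R

Candidates per position — 1:griasous {A}; 2:laikrailk {A}; 3:snint {R,V}; 4:snint {R,V}; 5:geesurp {A}; 6:gait {R}.
Position 3: V is ruled out by rule 1; that leaves R.
Position 4: V is ruled out by rule 1; that leaves R.
So the tagging must be: A A R R A R.
Check: rule 1 ok; rule 2 ok; rule 3 ok; rule 4 ok.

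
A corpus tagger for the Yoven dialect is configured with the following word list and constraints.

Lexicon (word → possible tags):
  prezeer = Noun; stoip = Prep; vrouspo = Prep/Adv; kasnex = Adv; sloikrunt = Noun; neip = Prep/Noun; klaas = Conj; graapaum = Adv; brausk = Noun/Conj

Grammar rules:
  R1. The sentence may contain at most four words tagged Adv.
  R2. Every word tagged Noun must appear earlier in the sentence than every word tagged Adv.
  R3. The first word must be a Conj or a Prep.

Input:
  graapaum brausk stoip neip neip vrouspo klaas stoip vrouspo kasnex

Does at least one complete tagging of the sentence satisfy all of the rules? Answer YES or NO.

Candidates per position — 1:graapaum {Adv}; 2:brausk {Noun,Conj}; 3:stoip {Prep}; 4:neip {Prep,Noun}; 5:neip {Prep,Noun}; 6:vrouspo {Prep,Adv}; 7:klaas {Conj}; 8:stoip {Prep}; 9:vrouspo {Prep,Adv}; 10:kasnex {Adv}.
Rule 3 cannot be satisfied by any choice of tags from the lexicon.
So there is no consistent tagging.

NO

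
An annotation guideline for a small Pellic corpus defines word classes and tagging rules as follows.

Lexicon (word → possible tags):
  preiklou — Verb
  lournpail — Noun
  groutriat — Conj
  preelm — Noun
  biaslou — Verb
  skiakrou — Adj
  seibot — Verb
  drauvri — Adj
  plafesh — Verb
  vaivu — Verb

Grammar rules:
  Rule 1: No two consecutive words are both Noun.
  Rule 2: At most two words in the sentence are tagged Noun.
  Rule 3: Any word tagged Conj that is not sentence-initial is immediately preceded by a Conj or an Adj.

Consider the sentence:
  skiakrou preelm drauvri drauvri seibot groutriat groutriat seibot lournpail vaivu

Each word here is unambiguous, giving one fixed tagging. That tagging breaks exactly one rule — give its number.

Fixed tagging: Adj Noun Adj Adj Verb Conj Conj Verb Noun Verb.
Rule check: R1 ok, R2 ok, R3 fails.
Only rule 3 fails.

3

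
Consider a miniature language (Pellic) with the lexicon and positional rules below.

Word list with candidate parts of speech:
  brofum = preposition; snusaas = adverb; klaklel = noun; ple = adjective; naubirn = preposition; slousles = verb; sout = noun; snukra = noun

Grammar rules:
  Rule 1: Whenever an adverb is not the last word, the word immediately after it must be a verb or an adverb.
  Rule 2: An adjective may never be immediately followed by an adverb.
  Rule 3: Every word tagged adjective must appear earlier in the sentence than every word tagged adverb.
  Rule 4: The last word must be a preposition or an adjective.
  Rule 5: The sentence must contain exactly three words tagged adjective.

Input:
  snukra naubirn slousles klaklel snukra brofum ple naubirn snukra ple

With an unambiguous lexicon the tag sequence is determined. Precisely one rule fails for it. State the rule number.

5

Fixed tagging: noun preposition verb noun noun preposition adjective preposition noun adjective.
Rule check: R1 ✓, R2 ✓, R3 ✓, R4 ✓, R5 ✗.
Only rule 5 fails.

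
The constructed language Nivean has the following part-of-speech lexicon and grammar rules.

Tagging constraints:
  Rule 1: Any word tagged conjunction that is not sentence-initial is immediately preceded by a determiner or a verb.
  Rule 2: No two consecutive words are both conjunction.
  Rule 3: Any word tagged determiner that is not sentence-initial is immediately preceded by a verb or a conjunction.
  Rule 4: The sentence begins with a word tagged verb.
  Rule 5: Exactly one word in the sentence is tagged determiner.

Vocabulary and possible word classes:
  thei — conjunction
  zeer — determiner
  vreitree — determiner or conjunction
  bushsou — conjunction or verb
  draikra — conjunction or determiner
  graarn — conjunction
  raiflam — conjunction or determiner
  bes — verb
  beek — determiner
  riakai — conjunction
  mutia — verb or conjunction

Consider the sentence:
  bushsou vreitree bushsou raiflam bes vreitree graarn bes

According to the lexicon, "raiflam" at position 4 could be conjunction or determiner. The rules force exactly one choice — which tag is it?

conjunction

Candidates per position — 1:bushsou {conjunction,verb}; 2:vreitree {determiner,conjunction}; 3:bushsou {conjunction,verb}; 4:raiflam {conjunction,determiner}; 5:bes {verb}; 6:vreitree {determiner,conjunction}; 7:graarn {conjunction}; 8:bes {verb}.
Position 1: tagging it conjunction would leave rule 4 unsatisfiable, so it must be verb.
Position 6: tagging it conjunction would leave rule 1 unsatisfiable, so it must be determiner.
Position 2: tagging it determiner would leave rule 5 unsatisfiable, so it must be conjunction.
Position 3: tagging it conjunction would leave rule 1 unsatisfiable, so it must be verb.
Position 4: tagging it determiner would leave rule 5 unsatisfiable, so it must be conjunction.
So the tagging must be: verb conjunction verb conjunction verb determiner conjunction verb.
Rule-by-rule: rule 1 satisfied; rule 2 satisfied; rule 3 satisfied; rule 4 satisfied; rule 5 satisfied.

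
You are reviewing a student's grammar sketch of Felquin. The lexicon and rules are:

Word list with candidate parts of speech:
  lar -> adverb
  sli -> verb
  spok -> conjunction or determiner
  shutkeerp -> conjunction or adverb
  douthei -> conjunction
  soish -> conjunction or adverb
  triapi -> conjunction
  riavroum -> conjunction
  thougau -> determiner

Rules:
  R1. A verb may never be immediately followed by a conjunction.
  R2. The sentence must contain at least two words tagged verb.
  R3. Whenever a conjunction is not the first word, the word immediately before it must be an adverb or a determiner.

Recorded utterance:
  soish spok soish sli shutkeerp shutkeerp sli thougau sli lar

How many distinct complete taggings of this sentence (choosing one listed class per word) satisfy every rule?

Candidates per position — 1:soish {conjunction,adverb}; 2:spok {conjunction,determiner}; 3:soish {conjunction,adverb}; 4:sli {verb}; 5:shutkeerp {conjunction,adverb}; 6:shutkeerp {conjunction,adverb}; 7:sli {verb}; 8:thougau {determiner}; 9:sli {verb}; 10:lar {adverb}.
There are 32 candidate sequences in total.
Checking each against the rules leaves 10 sequences.
Count = 10.

10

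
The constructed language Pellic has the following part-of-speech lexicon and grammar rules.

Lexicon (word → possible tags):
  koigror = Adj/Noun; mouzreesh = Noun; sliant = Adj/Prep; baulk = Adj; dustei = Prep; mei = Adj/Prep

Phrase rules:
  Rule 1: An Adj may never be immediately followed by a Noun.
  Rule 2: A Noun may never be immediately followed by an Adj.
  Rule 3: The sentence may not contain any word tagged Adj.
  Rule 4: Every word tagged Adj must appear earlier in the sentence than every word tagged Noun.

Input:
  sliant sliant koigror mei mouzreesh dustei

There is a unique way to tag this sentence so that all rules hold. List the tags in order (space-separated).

Prep Prep Noun Prep Noun Prep

Candidates per position — 1:sliant {Adj,Prep}; 2:sliant {Adj,Prep}; 3:koigror {Adj,Noun}; 4:mei {Adj,Prep}; 5:mouzreesh {Noun}; 6:dustei {Prep}.
If word 1 were Adj, no tagging could satisfy rule 3; so word 1 is Prep.
If word 2 were Adj, no tagging could satisfy rule 3; so word 2 is Prep.
If word 3 were Adj, no tagging could satisfy rule 3; so word 3 is Noun.
If word 4 were Adj, no tagging could satisfy rule 1; so word 4 is Prep.
The only consistent sequence is: Prep Prep Noun Prep Noun Prep.
Verifying each rule — rule 1 ✓; rule 2 ✓; rule 3 ✓; rule 4 ✓.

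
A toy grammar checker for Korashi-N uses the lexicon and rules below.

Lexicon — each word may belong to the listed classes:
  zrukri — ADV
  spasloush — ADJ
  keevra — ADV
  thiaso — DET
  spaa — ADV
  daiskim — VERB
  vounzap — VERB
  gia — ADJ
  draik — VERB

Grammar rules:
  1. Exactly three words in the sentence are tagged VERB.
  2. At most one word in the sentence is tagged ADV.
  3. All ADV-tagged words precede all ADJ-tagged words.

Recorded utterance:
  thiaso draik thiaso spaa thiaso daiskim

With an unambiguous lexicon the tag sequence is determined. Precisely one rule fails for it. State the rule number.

Fixed tagging: DET VERB DET ADV DET VERB.
Applying the rules: R1 fail, R2 pass, R3 pass.
Only rule 1 fails.

1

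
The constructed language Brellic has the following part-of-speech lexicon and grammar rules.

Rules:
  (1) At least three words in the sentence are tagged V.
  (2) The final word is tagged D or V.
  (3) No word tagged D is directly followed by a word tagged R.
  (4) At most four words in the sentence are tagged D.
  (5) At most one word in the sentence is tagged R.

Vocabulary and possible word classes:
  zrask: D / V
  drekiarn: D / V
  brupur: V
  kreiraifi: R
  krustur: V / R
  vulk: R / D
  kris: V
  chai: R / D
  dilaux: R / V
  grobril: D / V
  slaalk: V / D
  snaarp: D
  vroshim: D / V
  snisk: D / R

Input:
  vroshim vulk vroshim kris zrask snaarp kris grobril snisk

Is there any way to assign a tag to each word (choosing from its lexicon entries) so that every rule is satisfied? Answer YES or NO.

Candidates per position — 1:vroshim {D,V}; 2:vulk {R,D}; 3:vroshim {D,V}; 4:kris {V}; 5:zrask {D,V}; 6:snaarp {D}; 7:kris {V}; 8:grobril {D,V}; 9:snisk {D,R}.
One satisfying assignment: V D V V V D V D D.
Check: rule 1 ✓; rule 2 ✓; rule 3 ✓; rule 4 ✓; rule 5 ✓.

YES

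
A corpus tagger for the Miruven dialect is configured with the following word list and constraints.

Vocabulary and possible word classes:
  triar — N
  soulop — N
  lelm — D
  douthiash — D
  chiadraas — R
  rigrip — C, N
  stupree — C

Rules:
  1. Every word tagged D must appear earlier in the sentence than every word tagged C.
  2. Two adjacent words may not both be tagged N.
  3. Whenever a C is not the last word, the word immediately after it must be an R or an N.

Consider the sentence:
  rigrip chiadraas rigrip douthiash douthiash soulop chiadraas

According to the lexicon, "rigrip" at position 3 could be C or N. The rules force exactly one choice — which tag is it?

N

Candidates per position — 1:rigrip {C,N}; 2:chiadraas {R}; 3:rigrip {C,N}; 4:douthiash {D}; 5:douthiash {D}; 6:soulop {N}; 7:chiadraas {R}.
Position 1: tagging it C would leave rule 1 unsatisfiable, so it must be N.
Position 3: tagging it C would leave rule 1 unsatisfiable, so it must be N.
The unique satisfying tagging is: N R N D D N R.
Verifying each rule — rule 1 ok; rule 2 ok; rule 3 ok.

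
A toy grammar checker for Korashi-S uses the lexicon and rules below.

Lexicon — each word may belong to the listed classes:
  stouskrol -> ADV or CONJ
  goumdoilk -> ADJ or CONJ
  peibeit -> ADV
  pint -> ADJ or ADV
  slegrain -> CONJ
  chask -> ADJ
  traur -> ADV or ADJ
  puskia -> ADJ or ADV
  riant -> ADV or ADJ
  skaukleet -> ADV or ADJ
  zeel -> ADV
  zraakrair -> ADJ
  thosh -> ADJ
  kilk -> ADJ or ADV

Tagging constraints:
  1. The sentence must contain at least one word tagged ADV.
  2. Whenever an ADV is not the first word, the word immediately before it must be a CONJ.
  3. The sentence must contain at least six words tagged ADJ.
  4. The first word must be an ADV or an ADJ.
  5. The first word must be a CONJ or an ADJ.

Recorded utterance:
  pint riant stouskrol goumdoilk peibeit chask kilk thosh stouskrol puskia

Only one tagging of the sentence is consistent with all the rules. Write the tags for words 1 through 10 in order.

ADJ ADJ CONJ CONJ ADV ADJ ADJ ADJ CONJ ADJ

Candidates per position — 1:pint {ADJ,ADV}; 2:riant {ADV,ADJ}; 3:stouskrol {ADV,CONJ}; 4:goumdoilk {ADJ,CONJ}; 5:peibeit {ADV}; 6:chask {ADJ}; 7:kilk {ADJ,ADV}; 8:thosh {ADJ}; 9:stouskrol {ADV,CONJ}; 10:puskia {ADJ,ADV}.
At position 1, choosing ADV makes rule 5 impossible to satisfy; hence ADJ.
At position 2, choosing ADV makes rule 2 impossible to satisfy; hence ADJ.
At position 3, choosing ADV makes rule 2 impossible to satisfy; hence CONJ.
At position 4, choosing ADJ makes rule 2 impossible to satisfy; hence CONJ.
At position 7, choosing ADV makes rule 2 impossible to satisfy; hence ADJ.
At position 9, choosing ADV makes rule 2 impossible to satisfy; hence CONJ.
At position 10, choosing ADV makes rule 3 impossible to satisfy; hence ADJ.
So the tagging must be: ADJ ADJ CONJ CONJ ADV ADJ ADJ ADJ CONJ ADJ.
Check: rule 1 holds; rule 2 holds; rule 3 holds; rule 4 holds; rule 5 holds.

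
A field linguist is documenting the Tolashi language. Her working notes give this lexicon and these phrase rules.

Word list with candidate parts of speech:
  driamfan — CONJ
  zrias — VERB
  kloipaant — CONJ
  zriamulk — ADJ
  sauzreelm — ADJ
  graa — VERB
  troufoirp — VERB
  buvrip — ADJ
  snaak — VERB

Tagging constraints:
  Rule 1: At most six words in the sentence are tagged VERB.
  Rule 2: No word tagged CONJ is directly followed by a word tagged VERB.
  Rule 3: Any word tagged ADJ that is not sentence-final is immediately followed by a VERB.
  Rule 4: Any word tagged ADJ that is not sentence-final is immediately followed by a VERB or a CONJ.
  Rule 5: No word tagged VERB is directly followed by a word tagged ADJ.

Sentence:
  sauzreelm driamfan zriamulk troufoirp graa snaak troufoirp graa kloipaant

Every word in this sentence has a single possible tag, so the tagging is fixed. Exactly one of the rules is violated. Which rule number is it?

Fixed tagging: ADJ CONJ ADJ VERB VERB VERB VERB VERB CONJ.
Rule check: R1 ok, R2 ok, R3 fails, R4 ok, R5 ok.
Only rule 3 fails.

3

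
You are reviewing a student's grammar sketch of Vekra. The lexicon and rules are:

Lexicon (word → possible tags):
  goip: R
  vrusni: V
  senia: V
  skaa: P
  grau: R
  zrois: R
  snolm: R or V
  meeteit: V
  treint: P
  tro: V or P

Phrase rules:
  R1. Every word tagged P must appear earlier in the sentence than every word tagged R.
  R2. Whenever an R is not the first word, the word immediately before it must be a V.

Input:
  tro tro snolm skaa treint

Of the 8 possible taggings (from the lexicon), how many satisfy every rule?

4

Candidates per position — 1:tro {V,P}; 2:tro {V,P}; 3:snolm {R,V}; 4:skaa {P}; 5:treint {P}.
There are 8 candidate sequences in total.
The sequences that satisfy every rule: V V V P P; V P V P P; P V V P P; P P V P P.
Count = 4.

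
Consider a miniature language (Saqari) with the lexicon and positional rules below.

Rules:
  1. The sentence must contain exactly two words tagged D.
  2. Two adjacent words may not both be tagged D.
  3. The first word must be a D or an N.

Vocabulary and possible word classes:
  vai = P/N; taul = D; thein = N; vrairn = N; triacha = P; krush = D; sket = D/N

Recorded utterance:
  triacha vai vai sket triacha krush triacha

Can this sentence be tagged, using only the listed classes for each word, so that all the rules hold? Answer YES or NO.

Candidates per position — 1:triacha {P}; 2:vai {P,N}; 3:vai {P,N}; 4:sket {D,N}; 5:triacha {P}; 6:krush {D}; 7:triacha {P}.
Rule 3 cannot be satisfied by any choice of tags from the lexicon.
So there is no consistent tagging.

NO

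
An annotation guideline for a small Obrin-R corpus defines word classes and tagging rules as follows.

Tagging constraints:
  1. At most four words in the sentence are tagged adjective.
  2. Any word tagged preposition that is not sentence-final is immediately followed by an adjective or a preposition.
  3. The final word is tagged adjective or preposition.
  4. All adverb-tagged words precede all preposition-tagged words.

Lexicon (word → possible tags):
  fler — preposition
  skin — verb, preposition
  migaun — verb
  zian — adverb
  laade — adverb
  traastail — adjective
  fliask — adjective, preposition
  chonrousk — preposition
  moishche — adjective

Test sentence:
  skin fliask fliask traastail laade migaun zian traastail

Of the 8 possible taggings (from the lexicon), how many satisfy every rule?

Candidates per position — 1:skin {verb,preposition}; 2:fliask {adjective,preposition}; 3:fliask {adjective,preposition}; 4:traastail {adjective}; 5:laade {adverb}; 6:migaun {verb}; 7:zian {adverb}; 8:traastail {adjective}.
There are 8 candidate sequences in total.
The sequences that satisfy every rule: verb adjective adjective adjective adverb verb adverb adjective.
Count = 1.

1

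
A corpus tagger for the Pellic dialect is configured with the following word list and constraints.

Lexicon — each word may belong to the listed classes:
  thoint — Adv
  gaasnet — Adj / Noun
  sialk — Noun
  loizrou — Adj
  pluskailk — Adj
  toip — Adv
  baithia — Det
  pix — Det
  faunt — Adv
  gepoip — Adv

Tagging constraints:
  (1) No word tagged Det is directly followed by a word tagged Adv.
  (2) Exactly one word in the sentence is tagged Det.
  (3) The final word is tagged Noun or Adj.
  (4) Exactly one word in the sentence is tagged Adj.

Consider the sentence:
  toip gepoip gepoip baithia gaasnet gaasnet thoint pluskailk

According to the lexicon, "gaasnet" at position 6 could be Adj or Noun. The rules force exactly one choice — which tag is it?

Candidates per position — 1:toip {Adv}; 2:gepoip {Adv}; 3:gepoip {Adv}; 4:baithia {Det}; 5:gaasnet {Adj,Noun}; 6:gaasnet {Adj,Noun}; 7:thoint {Adv}; 8:pluskailk {Adj}.
Position 5: Adj is ruled out by rule 4; that leaves Noun.
Position 6: Adj is ruled out by rule 4; that leaves Noun.
That leaves exactly one tagging: Adv Adv Adv Det Noun Noun Adv Adj.
Verifying each rule — rule 1 ✓; rule 2 ✓; rule 3 ✓; rule 4 ✓.

Noun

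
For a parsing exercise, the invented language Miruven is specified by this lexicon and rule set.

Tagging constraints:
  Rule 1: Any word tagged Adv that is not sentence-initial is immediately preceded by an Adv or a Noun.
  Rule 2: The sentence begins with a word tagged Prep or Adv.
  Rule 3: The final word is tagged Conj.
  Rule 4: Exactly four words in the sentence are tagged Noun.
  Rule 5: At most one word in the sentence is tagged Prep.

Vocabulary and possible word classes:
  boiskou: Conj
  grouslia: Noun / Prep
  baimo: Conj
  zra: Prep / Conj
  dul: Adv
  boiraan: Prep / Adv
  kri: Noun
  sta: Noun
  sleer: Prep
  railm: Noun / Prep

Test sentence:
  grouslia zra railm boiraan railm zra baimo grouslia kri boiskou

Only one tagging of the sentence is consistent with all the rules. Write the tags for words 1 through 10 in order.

Prep Conj Noun Adv Noun Conj Conj Noun Noun Conj

Candidates per position — 1:grouslia {Noun,Prep}; 2:zra {Prep,Conj}; 3:railm {Noun,Prep}; 4:boiraan {Prep,Adv}; 5:railm {Noun,Prep}; 6:zra {Prep,Conj}; 7:baimo {Conj}; 8:grouslia {Noun,Prep}; 9:kri {Noun}; 10:boiskou {Conj}.
At position 1, choosing Noun makes rule 2 impossible to satisfy; hence Prep.
At position 2, choosing Prep makes rule 5 impossible to satisfy; hence Conj.
At position 3, choosing Prep makes rule 4 impossible to satisfy; hence Noun.
At position 4, choosing Prep makes rule 5 impossible to satisfy; hence Adv.
At position 5, choosing Prep makes rule 4 impossible to satisfy; hence Noun.
At position 6, choosing Prep makes rule 5 impossible to satisfy; hence Conj.
At position 8, choosing Prep makes rule 4 impossible to satisfy; hence Noun.
That leaves exactly one tagging: Prep Conj Noun Adv Noun Conj Conj Noun Noun Conj.
Checking: rule 1 ✓; rule 2 ✓; rule 3 ✓; rule 4 ✓; rule 5 ✓.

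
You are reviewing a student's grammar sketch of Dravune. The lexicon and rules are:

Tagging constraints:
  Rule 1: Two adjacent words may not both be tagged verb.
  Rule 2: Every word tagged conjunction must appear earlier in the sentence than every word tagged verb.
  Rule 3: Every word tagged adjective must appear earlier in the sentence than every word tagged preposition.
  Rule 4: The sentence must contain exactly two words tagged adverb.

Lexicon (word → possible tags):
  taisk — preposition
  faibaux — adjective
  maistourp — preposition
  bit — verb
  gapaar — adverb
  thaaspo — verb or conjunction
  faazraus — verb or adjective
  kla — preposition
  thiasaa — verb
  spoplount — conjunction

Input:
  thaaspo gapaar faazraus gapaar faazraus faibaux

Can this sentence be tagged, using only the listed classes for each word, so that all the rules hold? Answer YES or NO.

Candidates per position — 1:thaaspo {verb,conjunction}; 2:gapaar {adverb}; 3:faazraus {verb,adjective}; 4:gapaar {adverb}; 5:faazraus {verb,adjective}; 6:faibaux {adjective}.
One satisfying assignment: verb adverb adjective adverb verb adjective.
Rule-by-rule: rule 1 holds; rule 2 holds; rule 3 holds; rule 4 holds.

YES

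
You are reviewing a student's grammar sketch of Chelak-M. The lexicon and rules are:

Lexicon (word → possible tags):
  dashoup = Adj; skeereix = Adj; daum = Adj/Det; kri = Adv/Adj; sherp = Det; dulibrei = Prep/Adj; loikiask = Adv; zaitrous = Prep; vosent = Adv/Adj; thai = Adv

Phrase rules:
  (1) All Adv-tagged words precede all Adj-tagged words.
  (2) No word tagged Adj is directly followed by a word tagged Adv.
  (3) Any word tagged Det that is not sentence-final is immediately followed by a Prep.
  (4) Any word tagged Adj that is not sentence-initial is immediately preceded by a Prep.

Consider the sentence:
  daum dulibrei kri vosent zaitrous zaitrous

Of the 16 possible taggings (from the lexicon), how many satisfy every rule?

Candidates per position — 1:daum {Adj,Det}; 2:dulibrei {Prep,Adj}; 3:kri {Adv,Adj}; 4:vosent {Adv,Adj}; 5:zaitrous {Prep}; 6:zaitrous {Prep}.
There are 16 candidate sequences in total.
The sequences that satisfy every rule: Det Prep Adv Adv Prep Prep.
Count = 1.

1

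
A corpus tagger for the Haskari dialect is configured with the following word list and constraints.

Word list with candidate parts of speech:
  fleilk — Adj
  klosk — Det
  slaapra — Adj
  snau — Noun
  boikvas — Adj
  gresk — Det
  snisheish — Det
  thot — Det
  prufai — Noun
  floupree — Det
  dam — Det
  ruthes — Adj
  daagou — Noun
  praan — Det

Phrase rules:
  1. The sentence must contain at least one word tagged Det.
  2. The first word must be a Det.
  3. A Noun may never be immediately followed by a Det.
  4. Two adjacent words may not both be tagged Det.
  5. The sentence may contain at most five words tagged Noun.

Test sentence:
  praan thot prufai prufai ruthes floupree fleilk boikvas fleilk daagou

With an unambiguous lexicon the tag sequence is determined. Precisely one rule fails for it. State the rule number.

4

Fixed tagging: Det Det Noun Noun Adj Det Adj Adj Adj Noun.
Rule check: R1 pass, R2 pass, R3 pass, R4 fail, R5 pass.
Only rule 4 fails.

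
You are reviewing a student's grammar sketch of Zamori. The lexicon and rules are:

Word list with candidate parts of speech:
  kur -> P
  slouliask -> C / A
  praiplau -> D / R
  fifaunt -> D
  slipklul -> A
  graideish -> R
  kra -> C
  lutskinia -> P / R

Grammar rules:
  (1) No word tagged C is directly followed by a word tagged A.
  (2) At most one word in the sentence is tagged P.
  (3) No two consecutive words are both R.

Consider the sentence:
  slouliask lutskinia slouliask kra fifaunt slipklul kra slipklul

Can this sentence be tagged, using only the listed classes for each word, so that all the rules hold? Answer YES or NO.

NO

Candidates per position — 1:slouliask {C,A}; 2:lutskinia {P,R}; 3:slouliask {C,A}; 4:kra {C}; 5:fifaunt {D}; 6:slipklul {A}; 7:kra {C}; 8:slipklul {A}.
Rule 1 cannot be satisfied by any choice of tags from the lexicon.
So there is no consistent tagging.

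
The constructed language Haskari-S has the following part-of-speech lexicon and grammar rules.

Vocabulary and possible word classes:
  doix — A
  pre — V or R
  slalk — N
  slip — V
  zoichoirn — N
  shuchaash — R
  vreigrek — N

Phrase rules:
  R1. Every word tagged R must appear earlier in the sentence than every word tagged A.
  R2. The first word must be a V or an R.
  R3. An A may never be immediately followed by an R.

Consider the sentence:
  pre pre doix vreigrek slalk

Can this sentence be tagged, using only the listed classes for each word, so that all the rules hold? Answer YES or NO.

Candidates per position — 1:pre {V,R}; 2:pre {V,R}; 3:doix {A}; 4:vreigrek {N}; 5:slalk {N}.
One satisfying assignment: R V A N N.
Check: rule 1 holds; rule 2 holds; rule 3 holds.

YES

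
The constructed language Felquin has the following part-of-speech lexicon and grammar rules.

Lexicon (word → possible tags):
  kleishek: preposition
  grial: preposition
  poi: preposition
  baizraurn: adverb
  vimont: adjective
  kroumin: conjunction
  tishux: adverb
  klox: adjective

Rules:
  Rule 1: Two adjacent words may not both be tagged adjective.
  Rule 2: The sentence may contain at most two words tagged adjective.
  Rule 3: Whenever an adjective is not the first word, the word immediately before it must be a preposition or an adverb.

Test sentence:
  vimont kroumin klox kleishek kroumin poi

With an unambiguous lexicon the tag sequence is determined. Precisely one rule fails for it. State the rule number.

3

Fixed tagging: adjective conjunction adjective preposition conjunction preposition.
Checking each rule: R1 ok, R2 ok, R3 fails.
Only rule 3 fails.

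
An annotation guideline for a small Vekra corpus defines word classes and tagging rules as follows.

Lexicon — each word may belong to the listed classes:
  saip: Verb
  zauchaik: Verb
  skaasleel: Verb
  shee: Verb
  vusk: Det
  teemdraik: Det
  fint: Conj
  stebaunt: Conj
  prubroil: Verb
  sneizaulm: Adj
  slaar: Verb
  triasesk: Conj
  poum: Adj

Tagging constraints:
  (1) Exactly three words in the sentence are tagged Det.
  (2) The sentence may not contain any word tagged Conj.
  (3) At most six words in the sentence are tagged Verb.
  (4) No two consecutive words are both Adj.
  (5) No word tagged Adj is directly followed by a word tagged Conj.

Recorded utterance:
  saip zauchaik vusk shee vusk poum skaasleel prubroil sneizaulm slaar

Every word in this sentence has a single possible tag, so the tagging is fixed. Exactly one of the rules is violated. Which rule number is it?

Fixed tagging: Verb Verb Det Verb Det Adj Verb Verb Adj Verb.
Applying the rules: R1 fail, R2 pass, R3 pass, R4 pass, R5 pass.
Only rule 1 fails.

1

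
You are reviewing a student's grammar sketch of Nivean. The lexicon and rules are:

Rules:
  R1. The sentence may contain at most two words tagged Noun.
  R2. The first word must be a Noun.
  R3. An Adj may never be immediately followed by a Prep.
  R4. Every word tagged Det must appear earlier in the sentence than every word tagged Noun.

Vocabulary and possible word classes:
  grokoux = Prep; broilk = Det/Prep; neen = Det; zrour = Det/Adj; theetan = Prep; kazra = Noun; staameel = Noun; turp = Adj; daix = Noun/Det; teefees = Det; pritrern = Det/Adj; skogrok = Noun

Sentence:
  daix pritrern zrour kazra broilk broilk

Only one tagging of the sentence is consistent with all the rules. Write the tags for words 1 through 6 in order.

Noun Adj Adj Noun Prep Prep

Candidates per position — 1:daix {Noun,Det}; 2:pritrern {Det,Adj}; 3:zrour {Det,Adj}; 4:kazra {Noun}; 5:broilk {Det,Prep}; 6:broilk {Det,Prep}.
If word 1 were Det, no tagging could satisfy rule 2; so word 1 is Noun.
If word 2 were Det, no tagging could satisfy rule 4; so word 2 is Adj.
If word 3 were Det, no tagging could satisfy rule 4; so word 3 is Adj.
If word 5 were Det, no tagging could satisfy rule 4; so word 5 is Prep.
If word 6 were Det, no tagging could satisfy rule 4; so word 6 is Prep.
The only consistent sequence is: Noun Adj Adj Noun Prep Prep.
Verifying each rule — rule 1 ok; rule 2 ok; rule 3 ok; rule 4 ok.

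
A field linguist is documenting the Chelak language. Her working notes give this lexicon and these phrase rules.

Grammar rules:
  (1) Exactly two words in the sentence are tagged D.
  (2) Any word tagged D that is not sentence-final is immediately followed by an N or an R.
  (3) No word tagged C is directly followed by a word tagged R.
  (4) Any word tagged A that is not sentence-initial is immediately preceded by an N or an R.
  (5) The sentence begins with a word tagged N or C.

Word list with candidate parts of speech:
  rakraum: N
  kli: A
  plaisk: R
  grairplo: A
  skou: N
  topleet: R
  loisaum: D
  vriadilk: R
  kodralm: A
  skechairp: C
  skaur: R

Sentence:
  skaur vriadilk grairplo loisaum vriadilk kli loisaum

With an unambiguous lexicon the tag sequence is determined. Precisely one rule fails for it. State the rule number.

Fixed tagging: R R A D R A D.
Rule check: R1 pass, R2 pass, R3 pass, R4 pass, R5 fail.
Only rule 5 fails.

5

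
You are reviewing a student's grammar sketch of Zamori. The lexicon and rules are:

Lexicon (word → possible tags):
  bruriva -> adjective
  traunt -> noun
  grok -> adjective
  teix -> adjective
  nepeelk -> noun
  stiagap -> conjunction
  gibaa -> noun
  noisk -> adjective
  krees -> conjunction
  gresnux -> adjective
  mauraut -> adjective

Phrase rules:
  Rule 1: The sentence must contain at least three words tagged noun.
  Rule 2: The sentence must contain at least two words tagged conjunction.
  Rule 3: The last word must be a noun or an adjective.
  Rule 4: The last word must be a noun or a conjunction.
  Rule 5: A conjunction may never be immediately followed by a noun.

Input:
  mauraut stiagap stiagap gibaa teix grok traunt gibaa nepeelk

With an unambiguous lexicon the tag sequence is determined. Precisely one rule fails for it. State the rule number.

Fixed tagging: adjective conjunction conjunction noun adjective adjective noun noun noun.
Rule check: R1 pass, R2 pass, R3 pass, R4 pass, R5 fail.
Only rule 5 fails.

5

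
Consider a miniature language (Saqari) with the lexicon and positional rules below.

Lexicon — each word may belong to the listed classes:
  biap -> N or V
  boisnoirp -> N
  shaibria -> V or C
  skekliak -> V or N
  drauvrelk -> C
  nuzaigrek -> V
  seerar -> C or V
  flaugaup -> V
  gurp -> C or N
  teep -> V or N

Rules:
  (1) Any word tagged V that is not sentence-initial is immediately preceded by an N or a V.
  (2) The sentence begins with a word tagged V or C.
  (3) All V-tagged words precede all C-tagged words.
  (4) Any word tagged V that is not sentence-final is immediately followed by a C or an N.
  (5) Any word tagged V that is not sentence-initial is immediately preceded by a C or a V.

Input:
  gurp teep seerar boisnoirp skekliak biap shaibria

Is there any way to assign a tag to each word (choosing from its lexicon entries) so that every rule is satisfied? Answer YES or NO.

YES

Candidates per position — 1:gurp {C,N}; 2:teep {V,N}; 3:seerar {C,V}; 4:boisnoirp {N}; 5:skekliak {V,N}; 6:biap {N,V}; 7:shaibria {V,C}.
One satisfying assignment: C N C N N N C.
Check: rule 1 satisfied; rule 2 satisfied; rule 3 satisfied; rule 4 satisfied; rule 5 satisfied.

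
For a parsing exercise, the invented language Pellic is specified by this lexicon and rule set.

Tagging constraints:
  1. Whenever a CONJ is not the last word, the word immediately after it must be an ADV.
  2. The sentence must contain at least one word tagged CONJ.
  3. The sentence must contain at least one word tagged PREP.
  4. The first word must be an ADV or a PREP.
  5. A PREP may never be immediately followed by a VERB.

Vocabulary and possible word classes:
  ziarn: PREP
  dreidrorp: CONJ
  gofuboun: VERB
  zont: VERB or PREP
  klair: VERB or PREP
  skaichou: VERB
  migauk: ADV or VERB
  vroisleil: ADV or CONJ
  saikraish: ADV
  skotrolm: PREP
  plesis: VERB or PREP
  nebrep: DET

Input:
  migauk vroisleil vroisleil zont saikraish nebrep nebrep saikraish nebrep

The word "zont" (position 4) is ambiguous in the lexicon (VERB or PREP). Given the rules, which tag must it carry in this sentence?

Candidates per position — 1:migauk {ADV,VERB}; 2:vroisleil {ADV,CONJ}; 3:vroisleil {ADV,CONJ}; 4:zont {VERB,PREP}; 5:saikraish {ADV}; 6:nebrep {DET}; 7:nebrep {DET}; 8:saikraish {ADV}; 9:nebrep {DET}.
At position 1, choosing VERB makes rule 4 impossible to satisfy; hence ADV.
At position 3, choosing CONJ makes rule 1 impossible to satisfy; hence ADV.
At position 4, choosing VERB makes rule 3 impossible to satisfy; hence PREP.
At position 2, choosing ADV makes rule 2 impossible to satisfy; hence CONJ.
That leaves exactly one tagging: ADV CONJ ADV PREP ADV DET DET ADV DET.
Checking: rule 1 holds; rule 2 holds; rule 3 holds; rule 4 holds; rule 5 holds.

PREP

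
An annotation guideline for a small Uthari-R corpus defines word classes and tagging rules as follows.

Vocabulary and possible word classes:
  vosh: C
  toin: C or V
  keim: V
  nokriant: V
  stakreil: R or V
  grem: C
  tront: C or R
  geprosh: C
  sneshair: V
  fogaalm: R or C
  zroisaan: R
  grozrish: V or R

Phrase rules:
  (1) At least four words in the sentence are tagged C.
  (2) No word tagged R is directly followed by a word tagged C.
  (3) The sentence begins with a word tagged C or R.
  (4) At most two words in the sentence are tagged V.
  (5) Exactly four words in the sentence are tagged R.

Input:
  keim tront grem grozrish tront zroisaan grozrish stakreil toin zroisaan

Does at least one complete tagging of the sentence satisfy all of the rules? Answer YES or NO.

NO

Candidates per position — 1:keim {V}; 2:tront {C,R}; 3:grem {C}; 4:grozrish {V,R}; 5:tront {C,R}; 6:zroisaan {R}; 7:grozrish {V,R}; 8:stakreil {R,V}; 9:toin {C,V}; 10:zroisaan {R}.
Rule 3 cannot be satisfied by any choice of tags from the lexicon.
So there is no consistent tagging.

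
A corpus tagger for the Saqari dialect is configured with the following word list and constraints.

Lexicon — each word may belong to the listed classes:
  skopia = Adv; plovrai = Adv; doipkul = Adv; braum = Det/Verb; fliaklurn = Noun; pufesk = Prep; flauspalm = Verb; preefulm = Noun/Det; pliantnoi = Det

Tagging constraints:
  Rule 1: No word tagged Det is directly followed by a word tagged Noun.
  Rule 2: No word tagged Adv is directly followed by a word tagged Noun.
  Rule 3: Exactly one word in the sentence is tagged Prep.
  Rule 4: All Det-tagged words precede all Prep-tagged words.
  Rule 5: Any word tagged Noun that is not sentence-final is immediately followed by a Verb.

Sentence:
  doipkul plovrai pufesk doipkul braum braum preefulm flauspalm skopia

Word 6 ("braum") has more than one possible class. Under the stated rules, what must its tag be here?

Candidates per position — 1:doipkul {Adv}; 2:plovrai {Adv}; 3:pufesk {Prep}; 4:doipkul {Adv}; 5:braum {Det,Verb}; 6:braum {Det,Verb}; 7:preefulm {Noun,Det}; 8:flauspalm {Verb}; 9:skopia {Adv}.
Position 5: tagging it Det would leave rule 4 unsatisfiable, so it must be Verb.
Position 6: tagging it Det would leave rule 4 unsatisfiable, so it must be Verb.
Position 7: tagging it Det would leave rule 4 unsatisfiable, so it must be Noun.
So the tagging must be: Adv Adv Prep Adv Verb Verb Noun Verb Adv.
Check: rule 1 satisfied; rule 2 satisfied; rule 3 satisfied; rule 4 satisfied; rule 5 satisfied.

Verb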